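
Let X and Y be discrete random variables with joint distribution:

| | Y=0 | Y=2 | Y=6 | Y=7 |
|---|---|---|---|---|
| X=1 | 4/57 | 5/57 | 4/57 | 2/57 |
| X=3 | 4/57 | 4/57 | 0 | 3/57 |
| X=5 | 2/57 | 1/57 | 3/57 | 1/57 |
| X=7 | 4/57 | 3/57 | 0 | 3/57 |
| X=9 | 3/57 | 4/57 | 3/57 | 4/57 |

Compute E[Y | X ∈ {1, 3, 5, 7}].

P(X ∈ {1, 3, 5, 7}) = 43/57.
Summing Y·P(X=x,Y=y) over the conditioning event gives 131/57.
E[Y | X ∈ {1, 3, 5, 7}] = (131/57) / (43/57) = 131/43.

131/43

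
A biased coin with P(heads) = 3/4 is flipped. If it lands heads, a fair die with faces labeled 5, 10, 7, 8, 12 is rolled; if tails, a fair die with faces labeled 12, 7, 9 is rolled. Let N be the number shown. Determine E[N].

259/30

E[N | heads] = (5+10+7+8+12)/5 = 42/5.
E[N | tails] = (12+7+9)/3 = 28/3.
E[N] = (3/4)·(42/5) + (1/4)·(28/3) = 259/30.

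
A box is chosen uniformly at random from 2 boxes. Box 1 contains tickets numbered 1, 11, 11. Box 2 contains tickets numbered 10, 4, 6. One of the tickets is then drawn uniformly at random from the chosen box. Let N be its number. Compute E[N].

E[N | box 1] = (1+11+11)/3 = 23/3.
E[N | box 2] = (10+4+6)/3 = 20/3.
By the law of total expectation,
E[N] = (1/2)·(23/3) + (1/2)·(20/3) = 43/6.

43/6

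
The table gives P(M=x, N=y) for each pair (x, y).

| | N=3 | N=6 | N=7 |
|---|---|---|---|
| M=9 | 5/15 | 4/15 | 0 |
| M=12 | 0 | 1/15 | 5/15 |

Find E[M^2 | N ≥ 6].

594/5

P(N ≥ 6) = 2/3.
Σ M^2·P over the event = 81·(4/15) + 144·(1/15) + 144·(5/15) = 396/5.
E[M^2 | N ≥ 6] = (396/5) / (2/3) = 594/5.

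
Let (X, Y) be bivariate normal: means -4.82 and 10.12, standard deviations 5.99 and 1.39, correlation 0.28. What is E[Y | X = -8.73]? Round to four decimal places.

The regression of Y on X has slope ρ·σ_Y/σ_X and passes through (μ_X, μ_Y).
E[Y | X=-8.73] = 10.12 + (0.28)·(1.39/5.99)·(-8.73 − (-4.82)) = 10.12 + (0.064975)·(-3.91) = 9.8659.

9.8659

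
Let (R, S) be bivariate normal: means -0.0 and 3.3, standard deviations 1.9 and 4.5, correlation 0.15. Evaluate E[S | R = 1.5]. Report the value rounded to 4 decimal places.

E[S | R=x] = μ_S + ρ(σ_S/σ_R)(x − μ_R) for jointly normal variables.
E[S | R=1.5] = 3.3 + (0.15)·(4.5/1.9)·(1.5 − (-0.0)) = 3.3 + (0.35526)·(1.5) = 3.8329.

3.8329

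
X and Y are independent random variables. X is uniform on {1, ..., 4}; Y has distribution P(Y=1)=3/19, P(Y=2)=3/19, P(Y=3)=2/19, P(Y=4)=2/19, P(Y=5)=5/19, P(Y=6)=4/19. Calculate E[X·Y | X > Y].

P(X > Y) = 17/76.
Summing XY·P(x,y) over outcomes with X > Y gives 93/76.
E[X·Y | X > Y] = (93/76) / (17/76) = 93/17.

93/17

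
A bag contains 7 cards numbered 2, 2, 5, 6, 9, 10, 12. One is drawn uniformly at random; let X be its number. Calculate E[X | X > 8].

31/3

P(X > 8) = 3/7.
Σ over the event: 9·1/7 + 10·1/7 + 12·1/7 = 31/7.
E[X | X > 8] = (31/7) / (3/7) = 31/3.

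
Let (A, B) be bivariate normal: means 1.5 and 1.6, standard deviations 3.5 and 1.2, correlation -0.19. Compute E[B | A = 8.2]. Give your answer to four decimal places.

E[B | A=x] = μ_B + ρ(σ_B/σ_A)(x − μ_A) for jointly normal variables.
E[B | A=8.2] = 1.6 + (-0.19)·(1.2/3.5)·(8.2 − (1.5)) = 1.6 + (-0.065143)·(6.7) = 1.1635.

1.1635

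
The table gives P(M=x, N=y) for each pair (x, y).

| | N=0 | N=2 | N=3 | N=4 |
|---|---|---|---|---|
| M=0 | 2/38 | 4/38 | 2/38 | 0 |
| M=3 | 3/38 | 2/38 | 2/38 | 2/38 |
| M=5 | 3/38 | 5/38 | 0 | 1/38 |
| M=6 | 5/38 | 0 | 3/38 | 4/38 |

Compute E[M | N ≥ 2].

18/5

P(N ≥ 2) = 25/38.
Summing M·P(M=x,N=y) over the conditioning event gives 45/19.
E[M | N ≥ 2] = (45/19) / (25/38) = 18/5.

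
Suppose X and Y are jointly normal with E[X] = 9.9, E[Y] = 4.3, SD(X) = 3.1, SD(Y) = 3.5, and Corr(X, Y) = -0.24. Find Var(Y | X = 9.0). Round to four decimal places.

11.5444

For a bivariate normal, Var(Y | X=x) = σ_Y²(1 − ρ²).
Var(Y | X=9.0) = (3.5)²·(1 − (-0.24)²) = 12.25·0.9424 = 11.5444.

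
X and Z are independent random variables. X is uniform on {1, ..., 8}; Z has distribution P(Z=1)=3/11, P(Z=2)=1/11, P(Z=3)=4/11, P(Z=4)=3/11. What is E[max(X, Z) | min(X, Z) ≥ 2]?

P(min(X, Z) ≥ 2) = 7/11.
Summing max(X,Z)·P(x,y) over outcomes with min(X, Z) ≥ 2 gives 293/88.
E[max(X, Z) | min(X, Z) ≥ 2] = (293/88) / (7/11) = 293/56.

293/56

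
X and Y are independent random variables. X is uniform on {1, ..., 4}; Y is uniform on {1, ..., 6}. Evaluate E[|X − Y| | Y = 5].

Outcomes with Y = 5: (1,5), (2,5), (3,5), (4,5), each with probability 1/24.
E[|X − Y| | Y = 5] = (4 + 3 + 2 + 1) / 4 = 5/2.

5/2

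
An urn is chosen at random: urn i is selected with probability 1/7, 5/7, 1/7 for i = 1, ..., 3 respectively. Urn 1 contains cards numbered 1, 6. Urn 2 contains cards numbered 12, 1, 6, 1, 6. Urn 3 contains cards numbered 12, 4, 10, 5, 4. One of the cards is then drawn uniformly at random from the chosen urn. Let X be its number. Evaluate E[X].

E[X | urn 1] = (1+6)/2 = 7/2.
E[X | urn 2] = (12+1+6+1+6)/5 = 26/5.
E[X | urn 3] = (12+4+10+5+4)/5 = 7.
By the law of total expectation,
E[X] = (1/7)·(7/2) + (5/7)·(26/5) + (1/7)·(7) = 73/14.

73/14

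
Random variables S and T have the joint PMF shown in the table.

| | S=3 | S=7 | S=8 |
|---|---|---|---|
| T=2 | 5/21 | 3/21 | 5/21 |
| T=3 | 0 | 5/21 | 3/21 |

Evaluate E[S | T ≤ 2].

P(T ≤ 2) = 13/21.
Summing S·P(S=x,T=y) over the conditioning event gives 76/21.
E[S | T ≤ 2] = (76/21) / (13/21) = 76/13.

76/13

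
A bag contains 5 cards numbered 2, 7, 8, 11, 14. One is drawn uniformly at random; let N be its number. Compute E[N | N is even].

P(N is even) = 3/5.
Σ over the event: 2·1/5 + 8·1/5 + 14·1/5 = 24/5.
E[N | N is even] = (24/5) / (3/5) = 8.

8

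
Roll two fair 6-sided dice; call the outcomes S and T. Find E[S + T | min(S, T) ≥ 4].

Outcomes with min(S, T) ≥ 4: (4,4), (4,5), (4,6), (5,4), (5,5), (5,6), (6,4), (6,5), (6,6), each with probability 1/36.
E[S + T | min(S, T) ≥ 4] = (8 + 9 + 10 + 9 + 10 + 11 + 10 + 11 + 12) / 9 = 10.

10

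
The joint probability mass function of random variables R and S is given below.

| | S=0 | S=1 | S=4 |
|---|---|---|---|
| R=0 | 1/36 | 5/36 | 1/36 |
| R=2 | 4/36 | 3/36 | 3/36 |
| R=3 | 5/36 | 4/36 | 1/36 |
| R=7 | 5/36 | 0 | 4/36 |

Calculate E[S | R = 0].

9/7

P(R = 0) = 7/36.
Summing S·P(R=x,S=y) over the conditioning event gives 1/4.
E[S | R = 0] = (1/4) / (7/36) = 9/7.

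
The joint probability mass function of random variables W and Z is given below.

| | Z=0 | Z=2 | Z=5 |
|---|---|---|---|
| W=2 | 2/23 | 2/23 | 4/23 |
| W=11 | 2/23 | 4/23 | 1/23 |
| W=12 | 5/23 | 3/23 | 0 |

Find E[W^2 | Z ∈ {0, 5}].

P(Z ∈ {0, 5}) = 14/23.
Σ W^2·P over the event = 4·(2/23) + 4·(4/23) + 121·(2/23) + 121·(1/23) + 144·(5/23) = 1107/23.
E[W^2 | Z ∈ {0, 5}] = (1107/23) / (14/23) = 1107/14.

1107/14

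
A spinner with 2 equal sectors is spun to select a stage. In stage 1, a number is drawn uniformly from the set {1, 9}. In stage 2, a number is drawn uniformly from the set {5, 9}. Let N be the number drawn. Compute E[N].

E[N | stage 1] = (1+9)/2 = 5.
E[N | stage 2] = (5+9)/2 = 7.
By the law of total expectation,
E[N] = (1/2)·(5) + (1/2)·(7) = 6.

6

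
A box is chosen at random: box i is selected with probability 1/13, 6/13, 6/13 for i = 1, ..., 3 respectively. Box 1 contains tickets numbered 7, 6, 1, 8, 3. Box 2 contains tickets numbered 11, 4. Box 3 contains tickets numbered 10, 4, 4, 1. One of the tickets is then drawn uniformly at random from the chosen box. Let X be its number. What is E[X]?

157/26

E[X | box 1] = (7+6+1+8+3)/5 = 5.
E[X | box 2] = (11+4)/2 = 15/2.
E[X | box 3] = (10+4+4+1)/4 = 19/4.
By the law of total expectation,
E[X] = (1/13)·(5) + (6/13)·(15/2) + (6/13)·(19/4) = 157/26.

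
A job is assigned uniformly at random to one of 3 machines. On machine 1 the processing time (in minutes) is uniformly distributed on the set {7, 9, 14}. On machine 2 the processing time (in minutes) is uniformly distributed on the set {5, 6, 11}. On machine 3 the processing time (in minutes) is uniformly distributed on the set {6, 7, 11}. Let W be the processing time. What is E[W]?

76/9

E[W | machine 1] = (7+9+14)/3 = 10.
E[W | machine 2] = (5+6+11)/3 = 22/3.
E[W | machine 3] = (6+7+11)/3 = 8.
By the law of total expectation,
E[W] = (1/3)·(10) + (1/3)·(22/3) + (1/3)·(8) = 76/9.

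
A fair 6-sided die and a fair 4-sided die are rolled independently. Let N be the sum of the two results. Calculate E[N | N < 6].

4

P(N < 6) = 5/12.
Σ over the event: 2·1/24 + 3·1/12 + 4·1/8 + 5·1/6 = 5/3.
E[N | N < 6] = (5/3) / (5/12) = 4.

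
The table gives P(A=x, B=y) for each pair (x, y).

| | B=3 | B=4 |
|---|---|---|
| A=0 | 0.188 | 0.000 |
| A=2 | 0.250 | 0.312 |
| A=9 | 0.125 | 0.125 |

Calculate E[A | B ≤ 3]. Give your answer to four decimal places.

P(B ≤ 3) = 0.563.
Σ A·P over the event = 0·(0.188) + 2·(0.250) + 9·(0.125) = 1.625.
E[A | B ≤ 3] = (1.625) / (0.563) = 2.8863.

2.8863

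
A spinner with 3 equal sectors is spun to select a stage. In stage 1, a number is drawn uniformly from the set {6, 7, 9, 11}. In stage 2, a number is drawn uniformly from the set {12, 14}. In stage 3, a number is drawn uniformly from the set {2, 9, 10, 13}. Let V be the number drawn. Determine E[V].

E[V | stage 1] = (6+7+9+11)/4 = 33/4.
E[V | stage 2] = (12+14)/2 = 13.
E[V | stage 3] = (2+9+10+13)/4 = 17/2.
E[V] = (1/3)·(33/4) + (1/3)·(13) + (1/3)·(17/2) = 119/12.

119/12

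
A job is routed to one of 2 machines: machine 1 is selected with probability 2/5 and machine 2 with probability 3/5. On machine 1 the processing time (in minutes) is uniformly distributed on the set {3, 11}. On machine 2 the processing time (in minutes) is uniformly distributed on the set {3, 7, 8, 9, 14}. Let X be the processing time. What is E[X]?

E[X | machine 1] = (3+11)/2 = 7.
E[X | machine 2] = (3+7+8+9+14)/5 = 41/5.
E[X] = (2/5)·(7) + (3/5)·(41/5) = 193/25.

193/25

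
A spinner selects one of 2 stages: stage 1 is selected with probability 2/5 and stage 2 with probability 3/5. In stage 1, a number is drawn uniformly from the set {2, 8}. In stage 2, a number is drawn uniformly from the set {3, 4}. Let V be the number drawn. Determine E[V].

41/10

E[V | stage 1] = (2+8)/2 = 5.
E[V | stage 2] = (3+4)/2 = 7/2.
By the law of total expectation,
E[V] = (2/5)·(5) + (3/5)·(7/2) = 41/10.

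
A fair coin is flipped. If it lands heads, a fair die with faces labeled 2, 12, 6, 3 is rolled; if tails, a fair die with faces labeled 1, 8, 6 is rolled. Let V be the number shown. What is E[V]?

E[V | heads] = (2+12+6+3)/4 = 23/4.
E[V | tails] = (1+8+6)/3 = 5.
By the law of total expectation,
E[V] = (1/2)·(23/4) + (1/2)·(5) = 43/8.

43/8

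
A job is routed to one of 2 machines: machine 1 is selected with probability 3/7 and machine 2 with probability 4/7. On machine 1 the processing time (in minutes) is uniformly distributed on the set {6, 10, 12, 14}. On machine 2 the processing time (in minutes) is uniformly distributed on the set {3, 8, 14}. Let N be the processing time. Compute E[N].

E[N | machine 1] = (6+10+12+14)/4 = 21/2.
E[N | machine 2] = (3+8+14)/3 = 25/3.
E[N] = (3/7)·(21/2) + (4/7)·(25/3) = 389/42.

389/42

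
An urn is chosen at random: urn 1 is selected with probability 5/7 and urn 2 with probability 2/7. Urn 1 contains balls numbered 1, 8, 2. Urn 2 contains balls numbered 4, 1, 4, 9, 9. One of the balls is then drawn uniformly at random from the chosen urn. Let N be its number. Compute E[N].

437/105

E[N | urn 1] = (1+8+2)/3 = 11/3.
E[N | urn 2] = (4+1+4+9+9)/5 = 27/5.
By the law of total expectation,
E[N] = (5/7)·(11/3) + (2/7)·(27/5) = 437/105.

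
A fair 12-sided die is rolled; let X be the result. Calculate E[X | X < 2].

Given X < 2, X is equally likely to be any of {1}.
E[X | X < 2] = (1) / 1 = 1.

1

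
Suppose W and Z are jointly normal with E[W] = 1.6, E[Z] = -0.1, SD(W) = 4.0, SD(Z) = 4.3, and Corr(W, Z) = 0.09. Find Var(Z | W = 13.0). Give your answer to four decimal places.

18.3402

For a bivariate normal, Var(Z | W=x) = σ_Z²(1 − ρ²).
Var(Z | W=13.0) = (4.3)²·(1 − (0.09)²) = 18.49·0.9919 = 18.3402.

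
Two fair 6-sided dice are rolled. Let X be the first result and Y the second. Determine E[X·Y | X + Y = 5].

5

Outcomes with X + Y = 5: (1,4), (2,3), (3,2), (4,1), each with probability 1/36.
E[X·Y | X + Y = 5] = (4 + 6 + 6 + 4) / 4 = 5.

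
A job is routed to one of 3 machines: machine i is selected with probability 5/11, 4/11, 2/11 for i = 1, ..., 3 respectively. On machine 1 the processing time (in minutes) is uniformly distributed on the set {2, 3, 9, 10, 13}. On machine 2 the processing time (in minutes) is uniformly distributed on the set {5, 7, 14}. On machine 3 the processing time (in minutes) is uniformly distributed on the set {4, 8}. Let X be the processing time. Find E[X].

E[X | machine 1] = (2+3+9+10+13)/5 = 37/5.
E[X | machine 2] = (5+7+14)/3 = 26/3.
E[X | machine 3] = (4+8)/2 = 6.
By the law of total expectation,
E[X] = (5/11)·(37/5) + (4/11)·(26/3) + (2/11)·(6) = 251/33.

251/33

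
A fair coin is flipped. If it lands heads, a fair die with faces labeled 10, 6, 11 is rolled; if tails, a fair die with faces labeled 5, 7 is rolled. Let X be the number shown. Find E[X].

15/2

E[X | heads] = (10+6+11)/3 = 9.
E[X | tails] = (5+7)/2 = 6.
E[X] = (1/2)·(9) + (1/2)·(6) = 15/2.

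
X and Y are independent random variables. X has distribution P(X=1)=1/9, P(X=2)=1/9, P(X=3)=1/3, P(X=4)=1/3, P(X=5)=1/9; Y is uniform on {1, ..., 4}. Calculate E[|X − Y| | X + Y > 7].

P(X + Y > 7) = 5/36.
Summing |X−Y|·P(x,y) over outcomes with X + Y > 7 gives 1/12.
E[|X − Y| | X + Y > 7] = (1/12) / (5/36) = 3/5.

3/5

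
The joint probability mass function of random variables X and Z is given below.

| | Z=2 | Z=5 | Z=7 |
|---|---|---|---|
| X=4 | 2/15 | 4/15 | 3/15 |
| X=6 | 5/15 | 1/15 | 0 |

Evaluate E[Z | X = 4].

P(X = 4) = 3/5.
Summing Z·P(X=x,Z=y) over the conditioning event gives 3.
E[Z | X = 4] = (3) / (3/5) = 5.

5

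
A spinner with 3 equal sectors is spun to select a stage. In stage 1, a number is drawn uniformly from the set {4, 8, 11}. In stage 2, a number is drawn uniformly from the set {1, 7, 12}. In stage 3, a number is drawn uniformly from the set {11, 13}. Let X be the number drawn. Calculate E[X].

79/9

E[X | stage 1] = (4+8+11)/3 = 23/3.
E[X | stage 2] = (1+7+12)/3 = 20/3.
E[X | stage 3] = (11+13)/2 = 12.
E[X] = (1/3)·(23/3) + (1/3)·(20/3) + (1/3)·(12) = 79/9.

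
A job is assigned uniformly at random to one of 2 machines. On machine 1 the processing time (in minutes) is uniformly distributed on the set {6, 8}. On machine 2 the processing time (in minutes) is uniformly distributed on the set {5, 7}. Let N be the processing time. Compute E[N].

E[N | machine 1] = (6+8)/2 = 7.
E[N | machine 2] = (5+7)/2 = 6.
E[N] = (1/2)·(7) + (1/2)·(6) = 13/2.

13/2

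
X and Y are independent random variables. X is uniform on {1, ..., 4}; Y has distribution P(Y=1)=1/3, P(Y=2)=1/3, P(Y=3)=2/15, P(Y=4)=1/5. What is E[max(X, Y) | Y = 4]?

P(Y = 4) = 1/5.
Summing max(X,Y)·P(x,y) over outcomes with Y = 4 gives 4/5.
E[max(X, Y) | Y = 4] = (4/5) / (1/5) = 4.

4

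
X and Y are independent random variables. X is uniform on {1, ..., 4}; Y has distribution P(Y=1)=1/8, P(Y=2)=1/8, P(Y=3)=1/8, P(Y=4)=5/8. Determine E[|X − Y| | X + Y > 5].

1

P(X + Y > 5) = 9/16.
Summing |X−Y|·P(x,y) over outcomes with X + Y > 5 gives 9/16.
E[|X − Y| | X + Y > 5] = (9/16) / (9/16) = 1.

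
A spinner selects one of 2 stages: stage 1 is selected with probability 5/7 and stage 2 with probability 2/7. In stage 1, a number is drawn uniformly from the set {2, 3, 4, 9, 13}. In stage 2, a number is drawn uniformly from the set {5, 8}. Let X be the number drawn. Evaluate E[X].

44/7

E[X | stage 1] = (2+3+4+9+13)/5 = 31/5.
E[X | stage 2] = (5+8)/2 = 13/2.
By the law of total expectation,
E[X] = (5/7)·(31/5) + (2/7)·(13/2) = 44/7.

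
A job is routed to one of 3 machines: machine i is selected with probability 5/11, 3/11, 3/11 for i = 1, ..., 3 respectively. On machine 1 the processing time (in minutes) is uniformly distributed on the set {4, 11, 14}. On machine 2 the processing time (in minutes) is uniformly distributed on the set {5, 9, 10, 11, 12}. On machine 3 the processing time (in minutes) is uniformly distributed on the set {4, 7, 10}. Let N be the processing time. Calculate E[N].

E[N | machine 1] = (4+11+14)/3 = 29/3.
E[N | machine 2] = (5+9+10+11+12)/5 = 47/5.
E[N | machine 3] = (4+7+10)/3 = 7.
E[N] = (5/11)·(29/3) + (3/11)·(47/5) + (3/11)·(7) = 133/15.

133/15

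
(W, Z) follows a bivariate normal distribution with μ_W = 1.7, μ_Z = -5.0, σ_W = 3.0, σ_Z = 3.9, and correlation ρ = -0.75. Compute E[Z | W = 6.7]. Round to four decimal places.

-9.8750

E[Z | W=x] = μ_Z + ρ(σ_Z/σ_W)(x − μ_W) for jointly normal variables.
E[Z | W=6.7] = -5.0 + (-0.75)·(3.9/3.0)·(6.7 − (1.7)) = -5.0 + (-0.975)·(5) = -9.8750.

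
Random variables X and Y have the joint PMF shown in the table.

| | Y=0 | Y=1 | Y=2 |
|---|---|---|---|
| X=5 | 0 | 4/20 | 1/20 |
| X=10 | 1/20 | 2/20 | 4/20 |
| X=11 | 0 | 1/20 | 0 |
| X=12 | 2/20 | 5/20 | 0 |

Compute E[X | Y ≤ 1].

29/3

P(Y ≤ 1) = 3/4.
Σ X·P over the event = 5·(4/20) + 10·(1/20) + 10·(2/20) + 11·(1/20) + 12·(2/20) + 12·(5/20) = 29/4.
E[X | Y ≤ 1] = (29/4) / (3/4) = 29/3.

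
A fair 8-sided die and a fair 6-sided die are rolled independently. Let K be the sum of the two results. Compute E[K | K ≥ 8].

272/27

P(K ≥ 8) = 9/16.
Σ over the event: 8·1/8 + 9·1/8 + 10·5/48 + 11·1/12 + 12·1/16 + 13·1/24 + 14·1/48 = 17/3.
E[K | K ≥ 8] = (17/3) / (9/16) = 272/27.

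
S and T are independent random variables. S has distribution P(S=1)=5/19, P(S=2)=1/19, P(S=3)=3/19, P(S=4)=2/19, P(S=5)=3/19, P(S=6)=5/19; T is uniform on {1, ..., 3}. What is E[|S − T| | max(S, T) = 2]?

6/7

P(max(S, T) = 2) = 7/57.
Summing |S−T|·P(x,y) over outcomes with max(S, T) = 2 gives 2/19.
E[|S − T| | max(S, T) = 2] = (2/19) / (7/57) = 6/7.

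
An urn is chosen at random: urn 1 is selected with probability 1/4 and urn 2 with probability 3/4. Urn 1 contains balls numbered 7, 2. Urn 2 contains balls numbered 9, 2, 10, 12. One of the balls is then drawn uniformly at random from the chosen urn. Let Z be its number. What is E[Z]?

117/16

E[Z | urn 1] = (7+2)/2 = 9/2.
E[Z | urn 2] = (9+2+10+12)/4 = 33/4.
By the law of total expectation,
E[Z] = (1/4)·(9/2) + (3/4)·(33/4) = 117/16.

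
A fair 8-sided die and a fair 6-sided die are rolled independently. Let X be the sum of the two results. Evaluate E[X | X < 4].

P(X < 4) = 1/16.
Σ over the event: 2·1/48 + 3·1/24 = 1/6.
E[X | X < 4] = (1/6) / (1/16) = 8/3.

8/3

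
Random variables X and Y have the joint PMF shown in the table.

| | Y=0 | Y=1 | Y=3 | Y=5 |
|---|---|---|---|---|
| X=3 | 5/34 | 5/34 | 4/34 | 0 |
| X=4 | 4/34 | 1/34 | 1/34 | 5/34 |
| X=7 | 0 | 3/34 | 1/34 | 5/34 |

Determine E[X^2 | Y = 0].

P(Y = 0) = 9/34.
Σ X^2·P over the event = 9·(5/34) + 16·(4/34) = 109/34.
E[X^2 | Y = 0] = (109/34) / (9/34) = 109/9.

109/9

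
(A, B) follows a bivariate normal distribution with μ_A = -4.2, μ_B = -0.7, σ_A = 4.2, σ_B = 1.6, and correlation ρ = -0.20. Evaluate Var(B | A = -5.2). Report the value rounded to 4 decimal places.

2.4576

Var(B | A=x) = (1 − ρ²)·σ_B².
Var(B | A=-5.2) = (1.6)²·(1 − (-0.20)²) = 2.56·0.96 = 2.4576.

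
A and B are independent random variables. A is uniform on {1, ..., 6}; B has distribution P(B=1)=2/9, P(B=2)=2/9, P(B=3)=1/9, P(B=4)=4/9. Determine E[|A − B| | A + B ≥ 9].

5/3

P(A + B ≥ 9) = 1/6.
Summing |A−B|·P(x,y) over outcomes with A + B ≥ 9 gives 5/18.
E[|A − B| | A + B ≥ 9] = (5/18) / (1/6) = 5/3.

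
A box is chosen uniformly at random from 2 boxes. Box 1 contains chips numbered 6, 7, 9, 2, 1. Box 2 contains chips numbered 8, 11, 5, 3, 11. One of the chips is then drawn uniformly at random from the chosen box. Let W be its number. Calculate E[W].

63/10

E[W | box 1] = (6+7+9+2+1)/5 = 5.
E[W | box 2] = (8+11+5+3+11)/5 = 38/5.
E[W] = (1/2)·(5) + (1/2)·(38/5) = 63/10.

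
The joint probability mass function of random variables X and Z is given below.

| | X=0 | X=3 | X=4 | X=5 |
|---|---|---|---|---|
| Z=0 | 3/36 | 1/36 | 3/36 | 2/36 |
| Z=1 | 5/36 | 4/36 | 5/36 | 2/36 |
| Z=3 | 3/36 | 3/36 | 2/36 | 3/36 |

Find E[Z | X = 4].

P(X = 4) = 5/18.
Σ Z·P over the event = 0·(3/36) + 1·(5/36) + 3·(2/36) = 11/36.
E[Z | X = 4] = (11/36) / (5/18) = 11/10.

11/10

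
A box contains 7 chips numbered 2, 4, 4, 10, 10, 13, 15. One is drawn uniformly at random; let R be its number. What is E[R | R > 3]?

28/3

P(R > 3) = 6/7.
Σ over the event: 4·2/7 + 10·2/7 + 13·1/7 + 15·1/7 = 8.
E[R | R > 3] = (8) / (6/7) = 28/3.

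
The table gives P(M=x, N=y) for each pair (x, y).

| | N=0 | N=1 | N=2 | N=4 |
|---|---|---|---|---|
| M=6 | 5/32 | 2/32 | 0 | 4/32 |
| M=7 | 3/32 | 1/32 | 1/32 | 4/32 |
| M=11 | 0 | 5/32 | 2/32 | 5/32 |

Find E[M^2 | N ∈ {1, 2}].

1017/11

P(N ∈ {1, 2}) = 11/32.
Summing M^2·P(M=x,N=y) over the conditioning event gives 1017/32.
E[M^2 | N ∈ {1, 2}] = (1017/32) / (11/32) = 1017/11.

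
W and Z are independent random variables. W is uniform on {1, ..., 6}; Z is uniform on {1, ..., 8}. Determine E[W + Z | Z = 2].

Outcomes with Z = 2: (1,2), (2,2), (3,2), (4,2), (5,2), (6,2), each with probability 1/48.
E[W + Z | Z = 2] = (3 + 4 + 5 + 6 + 7 + 8) / 6 = 11/2.

11/2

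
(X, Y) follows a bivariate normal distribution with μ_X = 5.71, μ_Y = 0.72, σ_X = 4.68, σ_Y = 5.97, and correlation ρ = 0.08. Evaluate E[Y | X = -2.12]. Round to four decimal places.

For a bivariate normal, E[Y | X=x] = μ_Y + ρ·(σ_Y/σ_X)·(x − μ_X).
E[Y | X=-2.12] = 0.72 + (0.08)·(5.97/4.68)·(-2.12 − (5.71)) = 0.72 + (0.10205)·(-7.83) = -0.0791.

-0.0791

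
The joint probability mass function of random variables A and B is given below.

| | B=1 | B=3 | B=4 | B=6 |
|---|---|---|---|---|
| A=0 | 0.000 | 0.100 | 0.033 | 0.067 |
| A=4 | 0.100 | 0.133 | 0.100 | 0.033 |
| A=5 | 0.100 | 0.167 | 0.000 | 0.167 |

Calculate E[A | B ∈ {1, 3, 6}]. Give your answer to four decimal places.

3.7301

P(B ∈ {1, 3, 6}) = 0.867.
Σ A·P over the event = 0·(0.100) + 0·(0.067) + 4·(0.100) + 4·(0.133) + 4·(0.033) + 5·(0.100) + 5·(0.167) + 5·(0.167) = 3.234.
E[A | B ∈ {1, 3, 6}] = (3.234) / (0.867) = 3.7301.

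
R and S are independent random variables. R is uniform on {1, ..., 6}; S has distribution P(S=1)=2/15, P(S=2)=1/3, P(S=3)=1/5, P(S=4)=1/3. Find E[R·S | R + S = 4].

7/2

P(R + S = 4) = 1/9.
Summing RS·P(x,y) over outcomes with R + S = 4 gives 7/18.
E[R·S | R + S = 4] = (7/18) / (1/9) = 7/2.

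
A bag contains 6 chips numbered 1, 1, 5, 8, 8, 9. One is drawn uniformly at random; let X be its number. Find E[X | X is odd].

P(X is odd) = 2/3.
Σ over the event: 1·1/3 + 5·1/6 + 9·1/6 = 8/3.
E[X | X is odd] = (8/3) / (2/3) = 4.

4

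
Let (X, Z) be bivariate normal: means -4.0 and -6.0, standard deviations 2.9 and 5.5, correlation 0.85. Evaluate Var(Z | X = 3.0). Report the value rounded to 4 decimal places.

8.3944

For a bivariate normal, Var(Z | X=x) = σ_Z²(1 − ρ²).
Var(Z | X=3.0) = (5.5)²·(1 − (0.85)²) = 30.25·0.2775 = 8.3944.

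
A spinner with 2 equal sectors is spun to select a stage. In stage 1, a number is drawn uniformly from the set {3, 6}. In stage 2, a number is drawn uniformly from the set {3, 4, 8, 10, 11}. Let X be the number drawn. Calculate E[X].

E[X | stage 1] = (3+6)/2 = 9/2.
E[X | stage 2] = (3+4+8+10+11)/5 = 36/5.
By the law of total expectation,
E[X] = (1/2)·(9/2) + (1/2)·(36/5) = 117/20.

117/20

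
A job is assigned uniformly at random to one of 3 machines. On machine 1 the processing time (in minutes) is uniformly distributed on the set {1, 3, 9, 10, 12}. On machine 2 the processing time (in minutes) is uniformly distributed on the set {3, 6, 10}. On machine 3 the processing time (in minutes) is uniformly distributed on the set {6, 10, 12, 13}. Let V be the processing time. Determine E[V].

E[V | machine 1] = (1+3+9+10+12)/5 = 7.
E[V | machine 2] = (3+6+10)/3 = 19/3.
E[V | machine 3] = (6+10+12+13)/4 = 41/4.
E[V] = (1/3)·(7) + (1/3)·(19/3) + (1/3)·(41/4) = 283/36.

283/36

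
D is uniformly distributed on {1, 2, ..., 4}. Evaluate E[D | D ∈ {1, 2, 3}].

P(D ∈ {1, 2, 3}) = 3/4.
Σ over the event: 1·1/4 + 2·1/4 + 3·1/4 = 3/2.
E[D | D ∈ {1, 2, 3}] = (3/2) / (3/4) = 2.

2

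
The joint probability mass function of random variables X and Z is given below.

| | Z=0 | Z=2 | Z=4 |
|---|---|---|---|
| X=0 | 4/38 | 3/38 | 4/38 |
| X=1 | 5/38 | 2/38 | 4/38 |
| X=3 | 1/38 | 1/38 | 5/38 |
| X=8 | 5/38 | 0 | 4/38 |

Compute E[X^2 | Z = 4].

P(Z = 4) = 17/38.
Σ X^2·P over the event = 0·(4/38) + 1·(4/38) + 9·(5/38) + 64·(4/38) = 305/38.
E[X^2 | Z = 4] = (305/38) / (17/38) = 305/17.

305/17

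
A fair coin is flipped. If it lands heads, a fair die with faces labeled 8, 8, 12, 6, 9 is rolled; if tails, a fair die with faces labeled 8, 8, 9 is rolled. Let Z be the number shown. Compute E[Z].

127/15

E[Z | heads] = (8+8+12+6+9)/5 = 43/5.
E[Z | tails] = (8+8+9)/3 = 25/3.
E[Z] = (1/2)·(43/5) + (1/2)·(25/3) = 127/15.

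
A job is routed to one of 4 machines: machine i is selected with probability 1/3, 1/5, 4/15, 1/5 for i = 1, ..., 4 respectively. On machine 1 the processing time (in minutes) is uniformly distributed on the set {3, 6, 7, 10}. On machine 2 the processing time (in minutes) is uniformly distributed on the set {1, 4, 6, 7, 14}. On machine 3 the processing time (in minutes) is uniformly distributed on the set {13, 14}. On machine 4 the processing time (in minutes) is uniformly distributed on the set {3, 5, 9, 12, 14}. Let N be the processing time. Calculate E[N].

263/30

E[N | machine 1] = (3+6+7+10)/4 = 13/2.
E[N | machine 2] = (1+4+6+7+14)/5 = 32/5.
E[N | machine 3] = (13+14)/2 = 27/2.
E[N | machine 4] = (3+5+9+12+14)/5 = 43/5.
E[N] = (1/3)·(13/2) + (1/5)·(32/5) + (4/15)·(27/2) + (1/5)·(43/5) = 263/30.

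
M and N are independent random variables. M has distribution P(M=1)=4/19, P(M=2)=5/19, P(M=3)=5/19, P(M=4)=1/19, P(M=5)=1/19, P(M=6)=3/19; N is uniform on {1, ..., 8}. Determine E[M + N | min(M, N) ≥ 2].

127/15

P(min(M, N) ≥ 2) = 105/152.
Summing (M+N)·P(x,y) over outcomes with min(M, N) ≥ 2 gives 889/152.
E[M + N | min(M, N) ≥ 2] = (889/152) / (105/152) = 127/15.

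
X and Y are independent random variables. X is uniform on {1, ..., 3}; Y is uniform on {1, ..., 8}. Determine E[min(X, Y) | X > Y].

4/3

Outcomes with X > Y: (2,1), (3,1), (3,2), each with probability 1/24.
E[min(X, Y) | X > Y] = (1 + 1 + 2) / 3 = 4/3.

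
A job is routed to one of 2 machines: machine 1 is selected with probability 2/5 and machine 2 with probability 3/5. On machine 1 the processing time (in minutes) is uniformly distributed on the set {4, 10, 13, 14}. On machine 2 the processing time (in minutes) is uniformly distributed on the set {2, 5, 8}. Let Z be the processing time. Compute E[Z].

E[Z | machine 1] = (4+10+13+14)/4 = 41/4.
E[Z | machine 2] = (2+5+8)/3 = 5.
E[Z] = (2/5)·(41/4) + (3/5)·(5) = 71/10.

71/10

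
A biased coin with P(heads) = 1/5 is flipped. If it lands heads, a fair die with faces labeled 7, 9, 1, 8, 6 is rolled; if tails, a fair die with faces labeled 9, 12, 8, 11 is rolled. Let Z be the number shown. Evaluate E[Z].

E[Z | heads] = (7+9+1+8+6)/5 = 31/5.
E[Z | tails] = (9+12+8+11)/4 = 10.
E[Z] = (1/5)·(31/5) + (4/5)·(10) = 231/25.

231/25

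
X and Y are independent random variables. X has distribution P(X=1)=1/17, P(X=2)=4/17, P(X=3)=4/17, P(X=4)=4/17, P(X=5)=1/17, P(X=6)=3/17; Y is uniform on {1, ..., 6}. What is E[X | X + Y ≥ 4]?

P(X + Y ≥ 4) = 16/17.
Summing X·P(x,y) over outcomes with X + Y ≥ 4 gives 175/51.
E[X | X + Y ≥ 4] = (175/51) / (16/17) = 175/48.

175/48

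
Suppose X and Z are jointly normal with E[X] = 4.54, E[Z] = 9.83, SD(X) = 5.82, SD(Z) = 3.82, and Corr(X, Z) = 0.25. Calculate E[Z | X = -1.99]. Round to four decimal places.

The regression of Z on X has slope ρ·σ_Z/σ_X and passes through (μ_X, μ_Z).
E[Z | X=-1.99] = 9.83 + (0.25)·(3.82/5.82)·(-1.99 − (4.54)) = 9.83 + (0.16409)·(-6.53) = 8.7585.

8.7585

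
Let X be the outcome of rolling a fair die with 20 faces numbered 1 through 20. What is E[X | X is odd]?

10

Given X is odd, X is equally likely to be any of {1, 3, 5, 7, 9, 11, 13, 15, 17, 19}.
E[X | X is odd] = (1 + 3 + 5 + 7 + 9 + 11 + 13 + 15 + 17 + 19) / 10 = 10.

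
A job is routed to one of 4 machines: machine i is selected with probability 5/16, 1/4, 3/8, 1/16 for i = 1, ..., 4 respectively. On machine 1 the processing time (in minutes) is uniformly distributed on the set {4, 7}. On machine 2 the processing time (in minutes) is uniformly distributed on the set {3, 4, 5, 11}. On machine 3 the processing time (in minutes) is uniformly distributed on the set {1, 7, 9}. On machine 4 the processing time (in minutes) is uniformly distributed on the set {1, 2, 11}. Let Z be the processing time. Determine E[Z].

535/96

E[Z | machine 1] = (4+7)/2 = 11/2.
E[Z | machine 2] = (3+4+5+11)/4 = 23/4.
E[Z | machine 3] = (1+7+9)/3 = 17/3.
E[Z | machine 4] = (1+2+11)/3 = 14/3.
By the law of total expectation,
E[Z] = (5/16)·(11/2) + (1/4)·(23/4) + (3/8)·(17/3) + (1/16)·(14/3) = 535/96.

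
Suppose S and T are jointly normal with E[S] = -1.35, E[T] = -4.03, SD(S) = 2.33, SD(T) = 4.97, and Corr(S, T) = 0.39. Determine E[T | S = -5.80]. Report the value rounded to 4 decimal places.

-7.7319

The regression of T on S has slope ρ·σ_T/σ_S and passes through (μ_S, μ_T).
E[T | S=-5.80] = -4.03 + (0.39)·(4.97/2.33)·(-5.80 − (-1.35)) = -4.03 + (0.83189)·(-4.45) = -7.7319.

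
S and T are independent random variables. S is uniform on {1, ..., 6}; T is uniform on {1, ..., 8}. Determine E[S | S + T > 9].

14/3

P(S + T > 9) = 5/16.
Summing S·P(x,y) over outcomes with S + T > 9 gives 35/24.
E[S | S + T > 9] = (35/24) / (5/16) = 14/3.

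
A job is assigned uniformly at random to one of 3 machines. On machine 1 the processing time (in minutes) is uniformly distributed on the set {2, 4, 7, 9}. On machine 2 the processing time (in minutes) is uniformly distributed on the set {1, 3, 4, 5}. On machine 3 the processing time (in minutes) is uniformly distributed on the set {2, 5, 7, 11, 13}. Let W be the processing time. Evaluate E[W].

E[W | machine 1] = (2+4+7+9)/4 = 11/2.
E[W | machine 2] = (1+3+4+5)/4 = 13/4.
E[W | machine 3] = (2+5+7+11+13)/5 = 38/5.
E[W] = (1/3)·(11/2) + (1/3)·(13/4) + (1/3)·(38/5) = 109/20.

109/20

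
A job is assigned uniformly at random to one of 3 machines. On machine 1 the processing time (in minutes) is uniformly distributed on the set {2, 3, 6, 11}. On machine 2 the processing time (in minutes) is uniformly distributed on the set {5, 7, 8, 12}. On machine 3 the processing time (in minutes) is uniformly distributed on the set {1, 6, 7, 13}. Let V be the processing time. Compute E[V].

E[V | machine 1] = (2+3+6+11)/4 = 11/2.
E[V | machine 2] = (5+7+8+12)/4 = 8.
E[V | machine 3] = (1+6+7+13)/4 = 27/4.
E[V] = (1/3)·(11/2) + (1/3)·(8) + (1/3)·(27/4) = 27/4.

27/4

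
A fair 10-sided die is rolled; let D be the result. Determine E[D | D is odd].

Given D is odd, D is equally likely to be any of {1, 3, 5, 7, 9}.
E[D | D is odd] = (1 + 3 + 5 + 7 + 9) / 5 = 5.

5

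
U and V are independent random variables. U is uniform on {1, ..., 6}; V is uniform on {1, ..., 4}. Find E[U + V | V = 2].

P(V = 2) = 1/4.
Summing (U+V)·P(x,y) over outcomes with V = 2 gives 11/8.
E[U + V | V = 2] = (11/8) / (1/4) = 11/2.

11/2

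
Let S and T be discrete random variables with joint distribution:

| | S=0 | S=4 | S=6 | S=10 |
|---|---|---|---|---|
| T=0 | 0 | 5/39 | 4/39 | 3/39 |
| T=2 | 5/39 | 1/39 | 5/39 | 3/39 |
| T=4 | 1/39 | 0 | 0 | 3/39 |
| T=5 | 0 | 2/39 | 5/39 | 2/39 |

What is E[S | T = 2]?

32/7

P(T = 2) = 14/39.
Σ S·P over the event = 0·(5/39) + 4·(1/39) + 6·(5/39) + 10·(3/39) = 64/39.
E[S | T = 2] = (64/39) / (14/39) = 32/7.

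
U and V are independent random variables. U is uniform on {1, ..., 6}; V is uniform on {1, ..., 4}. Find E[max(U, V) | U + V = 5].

P(U + V = 5) = 1/6.
Summing max(U,V)·P(x,y) over outcomes with U + V = 5 gives 7/12.
E[max(U, V) | U + V = 5] = (7/12) / (1/6) = 7/2.

7/2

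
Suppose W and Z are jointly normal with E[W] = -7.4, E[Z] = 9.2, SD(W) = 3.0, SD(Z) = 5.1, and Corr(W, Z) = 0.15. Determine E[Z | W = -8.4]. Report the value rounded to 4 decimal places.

E[Z | W=x] = μ_Z + ρ(σ_Z/σ_W)(x − μ_W) for jointly normal variables.
E[Z | W=-8.4] = 9.2 + (0.15)·(5.1/3.0)·(-8.4 − (-7.4)) = 9.2 + (0.255)·(-1) = 8.9450.

8.9450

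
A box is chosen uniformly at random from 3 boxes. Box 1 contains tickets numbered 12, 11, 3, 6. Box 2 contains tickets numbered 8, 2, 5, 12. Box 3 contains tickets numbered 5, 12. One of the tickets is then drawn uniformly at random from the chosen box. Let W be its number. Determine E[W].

31/4

E[W | box 1] = (12+11+3+6)/4 = 8.
E[W | box 2] = (8+2+5+12)/4 = 27/4.
E[W | box 3] = (5+12)/2 = 17/2.
E[W] = (1/3)·(8) + (1/3)·(27/4) + (1/3)·(17/2) = 31/4.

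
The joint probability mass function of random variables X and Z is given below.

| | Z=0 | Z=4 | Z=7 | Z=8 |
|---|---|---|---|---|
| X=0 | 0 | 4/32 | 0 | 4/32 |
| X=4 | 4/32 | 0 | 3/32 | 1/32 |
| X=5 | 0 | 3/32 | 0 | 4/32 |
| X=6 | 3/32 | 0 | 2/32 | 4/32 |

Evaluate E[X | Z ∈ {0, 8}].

P(Z ∈ {0, 8}) = 5/8.
Σ X·P over the event = 0·(4/32) + 4·(4/32) + 4·(1/32) + 5·(4/32) + 6·(3/32) + 6·(4/32) = 41/16.
E[X | Z ∈ {0, 8}] = (41/16) / (5/8) = 41/10.

41/10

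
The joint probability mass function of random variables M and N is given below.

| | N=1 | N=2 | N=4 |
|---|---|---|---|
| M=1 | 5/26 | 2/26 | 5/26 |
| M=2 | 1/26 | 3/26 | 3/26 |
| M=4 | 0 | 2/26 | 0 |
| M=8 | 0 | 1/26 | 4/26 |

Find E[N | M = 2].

P(M = 2) = 7/26.
Σ N·P over the event = 1·(1/26) + 2·(3/26) + 4·(3/26) = 19/26.
E[N | M = 2] = (19/26) / (7/26) = 19/7.

19/7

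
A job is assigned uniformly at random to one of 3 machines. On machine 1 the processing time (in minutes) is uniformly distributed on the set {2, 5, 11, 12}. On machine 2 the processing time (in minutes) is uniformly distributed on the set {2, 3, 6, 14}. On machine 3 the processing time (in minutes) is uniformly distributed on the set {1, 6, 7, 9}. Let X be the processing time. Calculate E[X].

13/2

E[X | machine 1] = (2+5+11+12)/4 = 15/2.
E[X | machine 2] = (2+3+6+14)/4 = 25/4.
E[X | machine 3] = (1+6+7+9)/4 = 23/4.
E[X] = (1/3)·(15/2) + (1/3)·(25/4) + (1/3)·(23/4) = 13/2.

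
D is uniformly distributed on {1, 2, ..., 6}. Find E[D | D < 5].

5/2

Given D < 5, D is equally likely to be any of {1, 2, 3, 4}.
E[D | D < 5] = (1 + 2 + 3 + 4) / 4 = 5/2.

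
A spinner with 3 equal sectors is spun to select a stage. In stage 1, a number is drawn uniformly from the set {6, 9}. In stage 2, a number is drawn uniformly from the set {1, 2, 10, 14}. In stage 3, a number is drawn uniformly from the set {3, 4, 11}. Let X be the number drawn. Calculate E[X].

E[X | stage 1] = (6+9)/2 = 15/2.
E[X | stage 2] = (1+2+10+14)/4 = 27/4.
E[X | stage 3] = (3+4+11)/3 = 6.
By the law of total expectation,
E[X] = (1/3)·(15/2) + (1/3)·(27/4) + (1/3)·(6) = 27/4.

27/4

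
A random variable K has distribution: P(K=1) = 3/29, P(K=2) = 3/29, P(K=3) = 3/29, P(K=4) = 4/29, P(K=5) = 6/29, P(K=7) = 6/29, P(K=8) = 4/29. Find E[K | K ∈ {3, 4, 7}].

P(K ∈ {3, 4, 7}) = 13/29.
Σ over the event: 3·3/29 + 4·4/29 + 7·6/29 = 67/29.
E[K | K ∈ {3, 4, 7}] = (67/29) / (13/29) = 67/13.

67/13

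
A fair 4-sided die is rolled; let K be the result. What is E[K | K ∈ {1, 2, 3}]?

P(K ∈ {1, 2, 3}) = 3/4.
Σ over the event: 1·1/4 + 2·1/4 + 3·1/4 = 3/2.
E[K | K ∈ {1, 2, 3}] = (3/2) / (3/4) = 2.

2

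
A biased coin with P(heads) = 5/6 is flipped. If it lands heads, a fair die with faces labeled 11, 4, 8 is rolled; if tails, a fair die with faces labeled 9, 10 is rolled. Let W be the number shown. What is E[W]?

287/36

E[W | heads] = (11+4+8)/3 = 23/3.
E[W | tails] = (9+10)/2 = 19/2.
By the law of total expectation,
E[W] = (5/6)·(23/3) + (1/6)·(19/2) = 287/36.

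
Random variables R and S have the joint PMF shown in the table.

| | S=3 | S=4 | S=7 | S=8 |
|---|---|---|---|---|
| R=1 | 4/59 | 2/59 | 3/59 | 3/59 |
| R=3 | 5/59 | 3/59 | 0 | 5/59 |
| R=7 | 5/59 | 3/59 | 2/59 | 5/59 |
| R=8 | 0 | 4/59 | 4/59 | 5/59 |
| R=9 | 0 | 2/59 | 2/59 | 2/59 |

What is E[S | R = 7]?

27/5

P(R = 7) = 15/59.
Σ S·P over the event = 3·(5/59) + 4·(3/59) + 7·(2/59) + 8·(5/59) = 81/59.
E[S | R = 7] = (81/59) / (15/59) = 27/5.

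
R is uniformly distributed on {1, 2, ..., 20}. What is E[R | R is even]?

11

Given R is even, R is equally likely to be any of {2, 4, 6, 8, 10, 12, 14, 16, 18, 20}.
E[R | R is even] = (2 + 4 + 6 + 8 + 10 + 12 + 14 + 16 + 18 + 20) / 10 = 11.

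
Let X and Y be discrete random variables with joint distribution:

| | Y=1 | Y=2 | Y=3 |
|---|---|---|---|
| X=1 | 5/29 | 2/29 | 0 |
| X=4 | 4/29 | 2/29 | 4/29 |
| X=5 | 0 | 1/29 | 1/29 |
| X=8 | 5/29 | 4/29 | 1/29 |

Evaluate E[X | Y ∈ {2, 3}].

P(Y ∈ {2, 3}) = 15/29.
Σ X·P over the event = 1·(2/29) + 4·(2/29) + 4·(4/29) + 5·(1/29) + 5·(1/29) + 8·(4/29) + 8·(1/29) = 76/29.
E[X | Y ∈ {2, 3}] = (76/29) / (15/29) = 76/15.

76/15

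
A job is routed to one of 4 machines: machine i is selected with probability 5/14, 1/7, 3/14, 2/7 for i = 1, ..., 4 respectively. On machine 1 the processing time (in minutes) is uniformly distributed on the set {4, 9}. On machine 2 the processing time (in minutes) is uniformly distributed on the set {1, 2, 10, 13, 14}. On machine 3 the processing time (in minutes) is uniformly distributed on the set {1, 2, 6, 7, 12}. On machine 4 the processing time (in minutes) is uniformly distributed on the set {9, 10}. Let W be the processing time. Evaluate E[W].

E[W | machine 1] = (4+9)/2 = 13/2.
E[W | machine 2] = (1+2+10+13+14)/5 = 8.
E[W | machine 3] = (1+2+6+7+12)/5 = 28/5.
E[W | machine 4] = (9+10)/2 = 19/2.
E[W] = (5/14)·(13/2) + (1/7)·(8) + (3/14)·(28/5) + (2/7)·(19/2) = 1033/140.

1033/140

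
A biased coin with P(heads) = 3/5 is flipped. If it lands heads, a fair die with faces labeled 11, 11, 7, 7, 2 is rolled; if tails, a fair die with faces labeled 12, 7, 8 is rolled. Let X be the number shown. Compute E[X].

204/25

E[X | heads] = (11+11+7+7+2)/5 = 38/5.
E[X | tails] = (12+7+8)/3 = 9.
By the law of total expectation,
E[X] = (3/5)·(38/5) + (2/5)·(9) = 204/25.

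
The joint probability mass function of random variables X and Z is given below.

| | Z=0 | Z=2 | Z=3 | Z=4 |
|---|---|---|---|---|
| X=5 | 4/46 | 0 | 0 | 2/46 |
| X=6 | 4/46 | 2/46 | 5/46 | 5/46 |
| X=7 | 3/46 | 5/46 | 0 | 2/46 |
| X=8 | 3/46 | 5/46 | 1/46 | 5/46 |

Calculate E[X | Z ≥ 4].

47/7

P(Z ≥ 4) = 7/23.
Summing X·P(X=x,Z=y) over the conditioning event gives 47/23.
E[X | Z ≥ 4] = (47/23) / (7/23) = 47/7.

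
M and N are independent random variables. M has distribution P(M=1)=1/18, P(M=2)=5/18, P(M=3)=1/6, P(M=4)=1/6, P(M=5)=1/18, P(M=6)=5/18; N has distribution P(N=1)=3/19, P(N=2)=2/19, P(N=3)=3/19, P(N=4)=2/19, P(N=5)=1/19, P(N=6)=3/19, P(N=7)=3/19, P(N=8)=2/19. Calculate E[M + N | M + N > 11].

P(M + N > 11) = 17/114.
Summing (M+N)·P(x,y) over outcomes with M + N > 11 gives 649/342.
E[M + N | M + N > 11] = (649/342) / (17/114) = 649/51.

649/51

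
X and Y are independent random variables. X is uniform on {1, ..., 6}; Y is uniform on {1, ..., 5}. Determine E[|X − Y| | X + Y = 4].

Outcomes with X + Y = 4: (1,3), (2,2), (3,1), each with probability 1/30.
E[|X − Y| | X + Y = 4] = (2 + 0 + 2) / 3 = 4/3.

4/3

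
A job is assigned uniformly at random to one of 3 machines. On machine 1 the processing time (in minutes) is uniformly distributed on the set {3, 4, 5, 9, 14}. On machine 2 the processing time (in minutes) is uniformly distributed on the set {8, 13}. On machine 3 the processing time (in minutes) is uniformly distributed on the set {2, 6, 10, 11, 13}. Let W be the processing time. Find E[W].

259/30

E[W | machine 1] = (3+4+5+9+14)/5 = 7.
E[W | machine 2] = (8+13)/2 = 21/2.
E[W | machine 3] = (2+6+10+11+13)/5 = 42/5.
E[W] = (1/3)·(7) + (1/3)·(21/2) + (1/3)·(42/5) = 259/30.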